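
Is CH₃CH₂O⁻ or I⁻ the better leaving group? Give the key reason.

I⁻ is the better leaving group.
pKₐ(HI) ≈ -10 versus pKₐ(CH₃CH₂OH) ≈ 16: I⁻ is the much weaker base.
Large, highly polarisable; very weak base.

I⁻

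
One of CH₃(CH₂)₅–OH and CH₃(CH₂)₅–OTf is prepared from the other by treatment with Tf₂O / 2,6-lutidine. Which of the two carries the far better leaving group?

From CH₃(CH₂)₅–OH the departing group would be OH⁻ (pKₐ(H₂O) ≈ 15.7). Strong base; essentially never leaves without prior activation.
From CH₃(CH₂)₅–OTf the leaving group is OTf⁻ (pKₐ(CF₃SO₃H (triflic acid)) ≈ -14). Charge spread over three oxygens and a CF₃ group; the premier leaving group in synthesis.
Treatment with Tf₂O / 2,6-lutidine works by converting the hydroxyl into a triflate, making CH₃(CH₂)₅–OTf enormously more reactive.

CH₃(CH₂)₅–OTf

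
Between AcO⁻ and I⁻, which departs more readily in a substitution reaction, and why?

I⁻ is the better leaving group.
pKₐ(HI) ≈ -10 versus pKₐ(CH₃COOH) ≈ 4.8: I⁻ is the much weaker base.
Large, highly polarisable; very weak base.

I⁻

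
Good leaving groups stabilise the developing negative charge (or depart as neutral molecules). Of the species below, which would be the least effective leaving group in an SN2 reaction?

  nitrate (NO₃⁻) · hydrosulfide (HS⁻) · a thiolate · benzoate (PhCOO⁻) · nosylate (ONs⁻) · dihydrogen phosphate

a thiolate

Leaving-group ability tracks the stability of the departed species; conjugate-acid pKₐ is the usual yardstick (lower pKₐ → better LG).
nosylate (ONs⁻): pKₐ(p-O₂NC₆H₄SO₃H) ≈ -3.5
nitrate (NO₃⁻): pKₐ(HNO₃) ≈ -1.3
dihydrogen phosphate: pKₐ(H₃PO₄) ≈ 2.1
benzoate (PhCOO⁻): pKₐ(C₆H₅COOH) ≈ 4.2
hydrosulfide (HS⁻): pKₐ(H₂S) ≈ 7
a thiolate: pKₐ(RSH (a thiol)) ≈ 10.5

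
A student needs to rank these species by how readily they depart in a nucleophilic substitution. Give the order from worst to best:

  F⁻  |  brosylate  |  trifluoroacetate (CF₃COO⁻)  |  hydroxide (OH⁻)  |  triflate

triflate: pKₐ(CF₃SO₃H (triflic acid)) ≈ -14
brosylate: pKₐ(p-BrC₆H₄SO₃H) ≈ -2.8 — arenesulfonate with a p-bromo substituent
trifluoroacetate (CF₃COO⁻): pKₐ(CF₃COOH) ≈ 0.2
F⁻: pKₐ(HF) ≈ 3.2 — small and strongly basic; the poor halide leaving group
hydroxide (OH⁻): pKₐ(H₂O) ≈ 15.7
Listed from poorest to best leaving group as asked.

hydroxide (OH⁻) < F⁻ < trifluoroacetate (CF₃COO⁻) < brosylate < triflate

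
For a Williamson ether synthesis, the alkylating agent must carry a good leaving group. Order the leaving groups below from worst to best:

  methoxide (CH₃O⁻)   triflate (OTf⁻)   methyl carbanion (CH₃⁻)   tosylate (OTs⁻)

methyl carbanion (CH₃⁻) < methoxide (CH₃O⁻) < tosylate (OTs⁻) < triflate (OTf⁻)

A good leaving group is a weak base: the lower the pKₐ of its conjugate acid, the more readily it departs.
triflate (OTf⁻): pKₐ(CF₃SO₃H (triflic acid)) ≈ -14
tosylate (OTs⁻): pKₐ(p-CH₃C₆H₄SO₃H (TsOH)) ≈ -2.8
methoxide (CH₃O⁻): pKₐ(CH₃OH) ≈ 15.5
methyl carbanion (CH₃⁻): pKₐ(CH₄) ≈ 48 — unstabilised carbanion; the worst conceivable leaving group
The question asks for worst first, so the sequence is read in increasing leaving-group ability.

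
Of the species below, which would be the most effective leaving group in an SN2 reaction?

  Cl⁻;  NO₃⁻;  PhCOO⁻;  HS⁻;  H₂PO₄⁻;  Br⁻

The more stable X⁻ (or X) is on its own — i.e. the weaker a base it is — the better a leaving group it makes.
Br⁻: pKₐ(HBr) ≈ -9
Cl⁻: pKₐ(HCl) ≈ -7
NO₃⁻: pKₐ(HNO₃) ≈ -1.3
H₂PO₄⁻: pKₐ(H₃PO₄) ≈ 2.1
PhCOO⁻: pKₐ(C₆H₅COOH) ≈ 4.2
HS⁻: pKₐ(H₂S) ≈ 7

Br⁻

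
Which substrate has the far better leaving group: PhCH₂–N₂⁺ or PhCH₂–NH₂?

From PhCH₂–NH₂ the departing group would be NH₂⁻ (pKₐ(NH₃) ≈ 38). Extremely strong base; never a leaving group.
From PhCH₂–N₂⁺ the leaving group is N₂ (no meaningful conjugate acid; N₂ departs as an exceptionally stable neutral molecule).
(In practice PhCH₂–N₂⁺ is made from PhCH₂–NH₂ by diazotisation (NaNO₂ / HCl, 0 °C), generating a diazonium salt that expels N₂.)

PhCH₂–N₂⁺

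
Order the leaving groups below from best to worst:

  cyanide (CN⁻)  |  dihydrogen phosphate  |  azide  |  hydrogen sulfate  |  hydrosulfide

A good leaving group is a weak base: the lower the pKₐ of its conjugate acid, the more readily it departs.
hydrogen sulfate: pKₐ(H₂SO₄) ≈ -3 — conjugate base of a strong mineral acid
dihydrogen phosphate: pKₐ(H₃PO₄) ≈ 2.1 — moderate base; biological leaving group after further activation
azide: pKₐ(HN₃) ≈ 4.7
hydrosulfide: pKₐ(H₂S) ≈ 7 — larger and more polarisable than the oxygen analogue
cyanide (CN⁻): pKₐ(HCN) ≈ 9.2 — sp carbon stabilises the charge somewhat, but still a poor LG

hydrogen sulfate > dihydrogen phosphate > azide > hydrosulfide > cyanide (CN⁻)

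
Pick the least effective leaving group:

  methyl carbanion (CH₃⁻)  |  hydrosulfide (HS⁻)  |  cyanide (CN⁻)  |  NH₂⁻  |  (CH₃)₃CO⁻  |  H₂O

methyl carbanion (CH₃⁻)

H₂O: pKₐ(H₃O⁺) ≈ -1.7
hydrosulfide (HS⁻): pKₐ(H₂S) ≈ 7
cyanide (CN⁻): pKₐ(HCN) ≈ 9.2
(CH₃)₃CO⁻: pKₐ(t-BuOH) ≈ 18
NH₂⁻: pKₐ(NH₃) ≈ 38
methyl carbanion (CH₃⁻): pKₐ(CH₄) ≈ 48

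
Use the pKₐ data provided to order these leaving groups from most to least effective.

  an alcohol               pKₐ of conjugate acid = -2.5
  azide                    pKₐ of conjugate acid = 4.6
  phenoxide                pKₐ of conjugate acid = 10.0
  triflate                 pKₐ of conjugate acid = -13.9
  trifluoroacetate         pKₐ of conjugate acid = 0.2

Lower conjugate-acid pKₐ ⇒ weaker base ⇒ better leaving group.
Sorting by the given values: triflate (-13.9), an alcohol (-2.5), trifluoroacetate (0.2), azide (4.6), phenoxide (10.0).

triflate > an alcohol > trifluoroacetate > azide > phenoxide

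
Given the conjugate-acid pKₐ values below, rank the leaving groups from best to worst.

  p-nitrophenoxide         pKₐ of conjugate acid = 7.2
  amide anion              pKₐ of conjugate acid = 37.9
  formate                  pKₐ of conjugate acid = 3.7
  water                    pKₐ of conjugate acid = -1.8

water > formate > p-nitrophenoxide > amide anion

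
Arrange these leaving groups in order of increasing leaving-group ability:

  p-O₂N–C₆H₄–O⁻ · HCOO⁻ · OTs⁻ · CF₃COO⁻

p-O₂N–C₆H₄–O⁻ < HCOO⁻ < CF₃COO⁻ < OTs⁻

The more stable X⁻ (or X) is on its own — i.e. the weaker a base it is — the better a leaving group it makes.
OTs⁻: pKₐ(p-CH₃C₆H₄SO₃H (TsOH)) ≈ -2.8 — resonance-delocalised arenesulfonate
CF₃COO⁻: pKₐ(CF₃COOH) ≈ 0.2 — strongly electron-withdrawing CF₃ stabilises the carboxylate
HCOO⁻: pKₐ(HCOOH) ≈ 3.8 — resonance-stabilised carboxylate
p-O₂N–C₆H₄–O⁻: pKₐ(p-nitrophenol) ≈ 7.2
The question asks for worst first, so the sequence is read in increasing leaving-group ability.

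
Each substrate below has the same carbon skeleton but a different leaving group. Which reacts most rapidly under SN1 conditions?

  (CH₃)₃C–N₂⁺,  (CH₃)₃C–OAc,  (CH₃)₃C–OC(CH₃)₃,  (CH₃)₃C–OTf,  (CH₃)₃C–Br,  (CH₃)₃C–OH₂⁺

(CH₃)₃C–N₂⁺

Identical carbon frameworks mean the comparison reduces to leaving-group quality.
A good leaving group is a weak base: the lower the pKₐ of its conjugate acid, the more readily it departs.
(CH₃)₃C–N₂⁺ loses N₂: no meaningful conjugate acid; N₂ departs as an exceptionally stable neutral molecule
(CH₃)₃C–OTf loses OTf⁻: pKₐ(CF₃SO₃H (triflic acid)) ≈ -14
(CH₃)₃C–Br loses Br⁻: pKₐ(HBr) ≈ -9
(CH₃)₃C–OH₂⁺ loses H₂O: pKₐ(H₃O⁺) ≈ -1.7
(CH₃)₃C–OAc loses AcO⁻: pKₐ(CH₃COOH) ≈ 4.8
(CH₃)₃C–OC(CH₃)₃ loses (CH₃)₃CO⁻: pKₐ(t-BuOH) ≈ 18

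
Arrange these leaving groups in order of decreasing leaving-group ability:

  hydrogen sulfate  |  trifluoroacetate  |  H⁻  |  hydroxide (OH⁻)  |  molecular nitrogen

molecular nitrogen > hydrogen sulfate > trifluoroacetate > hydroxide (OH⁻) > H⁻

A good leaving group is a weak base: the lower the pKₐ of its conjugate acid, the more readily it departs.
molecular nitrogen: no meaningful conjugate acid; N₂ departs as an exceptionally stable neutral molecule
hydrogen sulfate: pKₐ(H₂SO₄) ≈ -3
trifluoroacetate: pKₐ(CF₃COOH) ≈ 0.2 — strongly electron-withdrawing CF₃ stabilises the carboxylate
hydroxide (OH⁻): pKₐ(H₂O) ≈ 15.7
H⁻: pKₐ(H₂) ≈ 36 — extremely strong base; leaves only in special hydride-transfer contexts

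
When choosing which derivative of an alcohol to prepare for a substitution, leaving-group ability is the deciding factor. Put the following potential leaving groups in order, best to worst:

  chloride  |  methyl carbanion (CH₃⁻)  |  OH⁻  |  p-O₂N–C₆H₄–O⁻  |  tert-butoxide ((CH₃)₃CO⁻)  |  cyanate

chloride > cyanate > p-O₂N–C₆H₄–O⁻ > OH⁻ > tert-butoxide ((CH₃)₃CO⁻) > methyl carbanion (CH₃⁻)

chloride: pKₐ(HCl) ≈ -7 — moderately weak base
cyanate: pKₐ(HOCN) ≈ 3.5
p-O₂N–C₆H₄–O⁻: pKₐ(p-nitrophenol) ≈ 7.2 — nitro group delocalises the charge; the classic chromogenic LG
OH⁻: pKₐ(H₂O) ≈ 15.7
tert-butoxide ((CH₃)₃CO⁻): pKₐ(t-BuOH) ≈ 18
methyl carbanion (CH₃⁻): pKₐ(CH₄) ≈ 48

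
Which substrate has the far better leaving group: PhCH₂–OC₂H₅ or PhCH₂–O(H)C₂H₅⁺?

PhCH₂–O(H)C₂H₅⁺

From PhCH₂–OC₂H₅ the departing group would be CH₃CH₂O⁻ (pKₐ(CH₃CH₂OH) ≈ 16). Strong base; alkoxides do not leave unassisted.
From PhCH₂–O(H)C₂H₅⁺ the leaving group is R'OH (pKₐ(R'OH₂⁺) ≈ -2.4). Neutral; leaves from a protonated ether (an oxonium ion, R–O(H)R'⁺).
(In practice PhCH₂–O(H)C₂H₅⁺ is made from PhCH₂–OC₂H₅ by protonation with concentrated HBr, allowing neutral ethanol, rather than ethoxide, to depart.)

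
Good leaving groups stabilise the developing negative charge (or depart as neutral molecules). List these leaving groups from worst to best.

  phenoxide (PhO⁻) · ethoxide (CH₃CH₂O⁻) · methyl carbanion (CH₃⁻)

methyl carbanion (CH₃⁻) < ethoxide (CH₃CH₂O⁻) < phenoxide (PhO⁻)

Rank by basicity of the departing species: weakest base leaves most easily.
phenoxide (PhO⁻): pKₐ(C₆H₅OH (phenol)) ≈ 10
ethoxide (CH₃CH₂O⁻): pKₐ(CH₃CH₂OH) ≈ 16
methyl carbanion (CH₃⁻): pKₐ(CH₄) ≈ 48
Listed from poorest to best leaving group as asked.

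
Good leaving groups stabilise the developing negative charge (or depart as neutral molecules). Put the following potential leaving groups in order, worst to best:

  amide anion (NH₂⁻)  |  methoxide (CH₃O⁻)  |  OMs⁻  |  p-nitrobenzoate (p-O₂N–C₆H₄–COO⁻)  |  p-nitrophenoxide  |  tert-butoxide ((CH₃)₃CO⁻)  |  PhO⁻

A good leaving group is a weak base: the lower the pKₐ of its conjugate acid, the more readily it departs.
OMs⁻: pKₐ(CH₃SO₃H (MsOH)) ≈ -1.9 — resonance-delocalised alkanesulfonate
p-nitrobenzoate (p-O₂N–C₆H₄–COO⁻): pKₐ(p-nitrobenzoic acid) ≈ 3.4 — electron-withdrawing nitro group stabilises the carboxylate
p-nitrophenoxide: pKₐ(p-nitrophenol) ≈ 7.2
PhO⁻: pKₐ(C₆H₅OH (phenol)) ≈ 10 — resonance into the ring helps, but still a poor LG
methoxide (CH₃O⁻): pKₐ(CH₃OH) ≈ 15.5 — strong base; alkoxides do not leave unassisted
tert-butoxide ((CH₃)₃CO⁻): pKₐ(t-BuOH) ≈ 18 — bulky, strongly basic alkoxide
amide anion (NH₂⁻): pKₐ(NH₃) ≈ 38
Listed from poorest to best leaving group as asked.

amide anion (NH₂⁻) < tert-butoxide ((CH₃)₃CO⁻) < methoxide (CH₃O⁻) < PhO⁻ < p-nitrophenoxide < p-nitrobenzoate (p-O₂N–C₆H₄–COO⁻) < OMs⁻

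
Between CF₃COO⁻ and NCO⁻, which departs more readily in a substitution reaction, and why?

CF₃COO⁻

CF₃COO⁻ is the better leaving group.
pKₐ(CF₃COOH) ≈ 0.2 versus pKₐ(HOCN) ≈ 3.5: CF₃COO⁻ is the much weaker base.
Strongly electron-withdrawing CF₃ stabilises the carboxylate.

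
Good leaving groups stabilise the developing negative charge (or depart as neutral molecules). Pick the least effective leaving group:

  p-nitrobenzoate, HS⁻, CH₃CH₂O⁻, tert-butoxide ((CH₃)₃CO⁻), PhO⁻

tert-butoxide ((CH₃)₃CO⁻)

p-nitrobenzoate: pKₐ(p-nitrobenzoic acid) ≈ 3.4
HS⁻: pKₐ(H₂S) ≈ 7
PhO⁻: pKₐ(C₆H₅OH (phenol)) ≈ 10
CH₃CH₂O⁻: pKₐ(CH₃CH₂OH) ≈ 16
tert-butoxide ((CH₃)₃CO⁻): pKₐ(t-BuOH) ≈ 18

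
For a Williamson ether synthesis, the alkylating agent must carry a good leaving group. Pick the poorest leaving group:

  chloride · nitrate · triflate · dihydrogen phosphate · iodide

triflate: pKₐ(CF₃SO₃H (triflic acid)) ≈ -14
iodide: pKₐ(HI) ≈ -10
chloride: pKₐ(HCl) ≈ -7
nitrate: pKₐ(HNO₃) ≈ -1.3
dihydrogen phosphate: pKₐ(H₃PO₄) ≈ 2.1

dihydrogen phosphate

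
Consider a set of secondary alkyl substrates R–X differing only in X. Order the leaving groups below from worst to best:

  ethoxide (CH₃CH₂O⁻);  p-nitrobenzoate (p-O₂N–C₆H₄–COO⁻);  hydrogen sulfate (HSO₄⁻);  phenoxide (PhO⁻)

A good leaving group is a weak base: the lower the pKₐ of its conjugate acid, the more readily it departs.
hydrogen sulfate (HSO₄⁻): pKₐ(H₂SO₄) ≈ -3
p-nitrobenzoate (p-O₂N–C₆H₄–COO⁻): pKₐ(p-nitrobenzoic acid) ≈ 3.4
phenoxide (PhO⁻): pKₐ(C₆H₅OH (phenol)) ≈ 10
ethoxide (CH₃CH₂O⁻): pKₐ(CH₃CH₂OH) ≈ 16
Listed from poorest to best leaving group as asked.

ethoxide (CH₃CH₂O⁻) < phenoxide (PhO⁻) < p-nitrobenzoate (p-O₂N–C₆H₄–COO⁻) < hydrogen sulfate (HSO₄⁻)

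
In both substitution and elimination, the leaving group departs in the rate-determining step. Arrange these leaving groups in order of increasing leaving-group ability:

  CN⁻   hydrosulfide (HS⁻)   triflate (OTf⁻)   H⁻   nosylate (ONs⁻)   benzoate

H⁻ < CN⁻ < hydrosulfide (HS⁻) < benzoate < nosylate (ONs⁻) < triflate (OTf⁻)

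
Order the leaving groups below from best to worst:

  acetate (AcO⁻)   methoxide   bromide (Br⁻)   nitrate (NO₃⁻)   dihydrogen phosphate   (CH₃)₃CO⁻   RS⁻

bromide (Br⁻) > nitrate (NO₃⁻) > dihydrogen phosphate > acetate (AcO⁻) > RS⁻ > methoxide > (CH₃)₃CO⁻

Leaving-group ability tracks the stability of the departed species; conjugate-acid pKₐ is the usual yardstick (lower pKₐ → better LG).
bromide (Br⁻): pKₐ(HBr) ≈ -9
nitrate (NO₃⁻): pKₐ(HNO₃) ≈ -1.3
dihydrogen phosphate: pKₐ(H₃PO₄) ≈ 2.1
acetate (AcO⁻): pKₐ(CH₃COOH) ≈ 4.8
RS⁻: pKₐ(RSH (a thiol)) ≈ 10.5
methoxide: pKₐ(CH₃OH) ≈ 15.5
(CH₃)₃CO⁻: pKₐ(t-BuOH) ≈ 18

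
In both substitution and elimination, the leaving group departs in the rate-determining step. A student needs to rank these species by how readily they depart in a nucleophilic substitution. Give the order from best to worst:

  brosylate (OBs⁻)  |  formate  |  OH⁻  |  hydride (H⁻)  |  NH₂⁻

brosylate (OBs⁻) > formate > OH⁻ > hydride (H⁻) > NH₂⁻

Rank by basicity of the departing species: weakest base leaves most easily.
brosylate (OBs⁻): pKₐ(p-BrC₆H₄SO₃H) ≈ -2.8
formate: pKₐ(HCOOH) ≈ 3.8
OH⁻: pKₐ(H₂O) ≈ 15.7
hydride (H⁻): pKₐ(H₂) ≈ 36
NH₂⁻: pKₐ(NH₃) ≈ 38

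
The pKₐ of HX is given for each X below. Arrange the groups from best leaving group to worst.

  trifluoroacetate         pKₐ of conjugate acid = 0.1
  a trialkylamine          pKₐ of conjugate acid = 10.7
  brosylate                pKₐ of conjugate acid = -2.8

brosylate > trifluoroacetate > a trialkylamine

Lower conjugate-acid pKₐ ⇒ weaker base ⇒ better leaving group.
Sorting by the given values: brosylate (-2.8), trifluoroacetate (0.1), a trialkylamine (10.7).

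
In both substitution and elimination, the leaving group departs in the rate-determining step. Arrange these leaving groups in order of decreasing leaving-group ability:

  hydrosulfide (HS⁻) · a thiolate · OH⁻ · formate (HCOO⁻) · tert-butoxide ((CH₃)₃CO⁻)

formate (HCOO⁻) > hydrosulfide (HS⁻) > a thiolate > OH⁻ > tert-butoxide ((CH₃)₃CO⁻)

Leaving-group ability tracks the stability of the departed species; conjugate-acid pKₐ is the usual yardstick (lower pKₐ → better LG).
formate (HCOO⁻): pKₐ(HCOOH) ≈ 3.8
hydrosulfide (HS⁻): pKₐ(H₂S) ≈ 7
a thiolate: pKₐ(RSH (a thiol)) ≈ 10.5
OH⁻: pKₐ(H₂O) ≈ 15.7
tert-butoxide ((CH₃)₃CO⁻): pKₐ(t-BuOH) ≈ 18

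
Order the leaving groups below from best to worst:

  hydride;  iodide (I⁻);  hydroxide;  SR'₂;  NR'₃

A good leaving group is a weak base: the lower the pKₐ of its conjugate acid, the more readily it departs.
iodide (I⁻): pKₐ(HI) ≈ -10
SR'₂: pKₐ(R'₂SH⁺) ≈ -7
NR'₃: pKₐ(R'₃NH⁺) ≈ 10.7
hydroxide: pKₐ(H₂O) ≈ 15.7
hydride: pKₐ(H₂) ≈ 36

iodide (I⁻) > SR'₂ > NR'₃ > hydroxide > hydride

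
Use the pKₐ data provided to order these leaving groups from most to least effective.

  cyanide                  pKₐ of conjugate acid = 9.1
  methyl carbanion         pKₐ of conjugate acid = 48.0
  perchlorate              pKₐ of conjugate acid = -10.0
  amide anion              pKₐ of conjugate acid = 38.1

Lower conjugate-acid pKₐ ⇒ weaker base ⇒ better leaving group.
Sorting by the given values: perchlorate (-10.0), cyanide (9.1), amide anion (38.1), methyl carbanion (48.0).

perchlorate > cyanide > amide anion > methyl carbanion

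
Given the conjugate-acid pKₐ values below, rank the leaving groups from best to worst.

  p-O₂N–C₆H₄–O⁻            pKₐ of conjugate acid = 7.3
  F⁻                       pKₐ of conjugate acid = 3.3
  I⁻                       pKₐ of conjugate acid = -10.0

Lower conjugate-acid pKₐ ⇒ weaker base ⇒ better leaving group.
Sorting by the given values: I⁻ (-10.0), F⁻ (3.3), p-O₂N–C₆H₄–O⁻ (7.3).

I⁻ > F⁻ > p-O₂N–C₆H₄–O⁻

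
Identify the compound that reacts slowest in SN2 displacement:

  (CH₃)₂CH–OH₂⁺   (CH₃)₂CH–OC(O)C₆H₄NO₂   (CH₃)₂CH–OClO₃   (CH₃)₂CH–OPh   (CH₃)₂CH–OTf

Same R in every case — rank the leaving groups.
A good leaving group is a weak base: the lower the pKₐ of its conjugate acid, the more readily it departs.
(CH₃)₂CH–OTf loses OTf⁻: pKₐ(CF₃SO₃H (triflic acid)) ≈ -14
(CH₃)₂CH–OClO₃ loses ClO₄⁻: pKₐ(HClO₄) ≈ -10
(CH₃)₂CH–OH₂⁺ loses H₂O: pKₐ(H₃O⁺) ≈ -1.7
(CH₃)₂CH–OC(O)C₆H₄NO₂ loses p-O₂N–C₆H₄–COO⁻: pKₐ(p-nitrobenzoic acid) ≈ 3.4
(CH₃)₂CH–OPh loses PhO⁻: pKₐ(C₆H₅OH (phenol)) ≈ 10

(CH₃)₂CH–OPh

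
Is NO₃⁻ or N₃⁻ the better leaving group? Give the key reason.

NO₃⁻ is the better leaving group.
pKₐ(HNO₃) ≈ -1.3 versus pKₐ(HN₃) ≈ 4.7: NO₃⁻ is the much weaker base.
Resonance-delocalised over three oxygens.

NO₃⁻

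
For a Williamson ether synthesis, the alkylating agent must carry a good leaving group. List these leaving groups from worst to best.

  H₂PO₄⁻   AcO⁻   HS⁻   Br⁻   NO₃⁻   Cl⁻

Br⁻: pKₐ(HBr) ≈ -9 — weak base; good leaving group
Cl⁻: pKₐ(HCl) ≈ -7
NO₃⁻: pKₐ(HNO₃) ≈ -1.3
H₂PO₄⁻: pKₐ(H₃PO₄) ≈ 2.1
AcO⁻: pKₐ(CH₃COOH) ≈ 4.8 — resonance-stabilised but still a weak base
HS⁻: pKₐ(H₂S) ≈ 7
Listed from poorest to best leaving group as asked.

HS⁻ < AcO⁻ < H₂PO₄⁻ < NO₃⁻ < Cl⁻ < Br⁻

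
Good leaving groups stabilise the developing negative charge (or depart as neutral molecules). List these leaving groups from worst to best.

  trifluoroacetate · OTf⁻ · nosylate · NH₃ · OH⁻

OH⁻ < NH₃ < trifluoroacetate < nosylate < OTf⁻

Rank by basicity of the departing species: weakest base leaves most easily.
OTf⁻: pKₐ(CF₃SO₃H (triflic acid)) ≈ -14 — charge spread over three oxygens and a CF₃ group; the premier leaving group in synthesis
nosylate: pKₐ(p-O₂NC₆H₄SO₃H) ≈ -3.5 — p-nitro group further stabilises the sulfonate
trifluoroacetate: pKₐ(CF₃COOH) ≈ 0.2
NH₃: pKₐ(NH₄⁺) ≈ 9.2
OH⁻: pKₐ(H₂O) ≈ 15.7
Listed from poorest to best leaving group as asked.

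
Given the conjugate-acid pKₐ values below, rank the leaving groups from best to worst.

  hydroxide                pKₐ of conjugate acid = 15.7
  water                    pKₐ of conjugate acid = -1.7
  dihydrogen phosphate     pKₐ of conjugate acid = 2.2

Lower conjugate-acid pKₐ ⇒ weaker base ⇒ better leaving group.
Sorting by the given values: water (-1.7), dihydrogen phosphate (2.2), hydroxide (15.7).

water > dihydrogen phosphate > hydroxide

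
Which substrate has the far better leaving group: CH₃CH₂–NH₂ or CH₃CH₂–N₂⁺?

CH₃CH₂–N₂⁺

From CH₃CH₂–NH₂ the departing group would be NH₂⁻ (pKₐ(NH₃) ≈ 38). Extremely strong base; never a leaving group.
From CH₃CH₂–N₂⁺ the leaving group is N₂ (no meaningful conjugate acid; N₂ departs as an exceptionally stable neutral molecule).
(In practice CH₃CH₂–N₂⁺ is made from CH₃CH₂–NH₂ by diazotisation (NaNO₂ / HCl, 0 °C), generating a diazonium salt that expels N₂.)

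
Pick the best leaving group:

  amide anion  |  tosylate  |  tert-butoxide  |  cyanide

tosylate

tosylate: pKₐ(p-CH₃C₆H₄SO₃H (TsOH)) ≈ -2.8
cyanide: pKₐ(HCN) ≈ 9.2
tert-butoxide: pKₐ(t-BuOH) ≈ 18
amide anion: pKₐ(NH₃) ≈ 38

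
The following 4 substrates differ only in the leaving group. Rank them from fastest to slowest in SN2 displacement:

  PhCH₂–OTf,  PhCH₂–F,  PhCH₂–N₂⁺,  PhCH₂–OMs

PhCH₂–N₂⁺ > PhCH₂–OTf > PhCH₂–OMs > PhCH₂–F

Identical carbon frameworks mean the comparison reduces to leaving-group quality.
A good leaving group is a weak base: the lower the pKₐ of its conjugate acid, the more readily it departs.
PhCH₂–N₂⁺ loses N₂: no meaningful conjugate acid; N₂ departs as an exceptionally stable neutral molecule
PhCH₂–OTf loses OTf⁻: pKₐ(CF₃SO₃H (triflic acid)) ≈ -14
PhCH₂–OMs loses OMs⁻: pKₐ(CH₃SO₃H (MsOH)) ≈ -1.9
PhCH₂–F loses F⁻: pKₐ(HF) ≈ 3.2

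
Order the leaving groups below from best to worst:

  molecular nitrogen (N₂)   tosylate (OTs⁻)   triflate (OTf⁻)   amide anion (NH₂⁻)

molecular nitrogen (N₂): no meaningful conjugate acid; N₂ departs as an exceptionally stable neutral molecule
triflate (OTf⁻): pKₐ(CF₃SO₃H (triflic acid)) ≈ -14
tosylate (OTs⁻): pKₐ(p-CH₃C₆H₄SO₃H (TsOH)) ≈ -2.8 — resonance-delocalised arenesulfonate
amide anion (NH₂⁻): pKₐ(NH₃) ≈ 38

molecular nitrogen (N₂) > triflate (OTf⁻) > tosylate (OTs⁻) > amide anion (NH₂⁻)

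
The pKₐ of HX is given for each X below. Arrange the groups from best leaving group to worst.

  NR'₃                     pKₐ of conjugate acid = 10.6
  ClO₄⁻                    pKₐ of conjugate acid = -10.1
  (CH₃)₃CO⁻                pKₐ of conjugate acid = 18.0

Lower conjugate-acid pKₐ ⇒ weaker base ⇒ better leaving group.
Sorting by the given values: ClO₄⁻ (-10.1), NR'₃ (10.6), (CH₃)₃CO⁻ (18.0).

ClO₄⁻ > NR'₃ > (CH₃)₃CO⁻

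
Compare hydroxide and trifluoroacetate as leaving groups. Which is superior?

trifluoroacetate

trifluoroacetate is the better leaving group.
pKₐ(CF₃COOH) ≈ 0.2 versus pKₐ(H₂O) ≈ 15.7: trifluoroacetate is the much weaker base.
Strongly electron-withdrawing CF₃ stabilises the carboxylate.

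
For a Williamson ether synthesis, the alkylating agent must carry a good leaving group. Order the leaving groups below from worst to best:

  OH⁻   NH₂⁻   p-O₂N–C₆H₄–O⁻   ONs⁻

NH₂⁻ < OH⁻ < p-O₂N–C₆H₄–O⁻ < ONs⁻

A good leaving group is a weak base: the lower the pKₐ of its conjugate acid, the more readily it departs.
ONs⁻: pKₐ(p-O₂NC₆H₄SO₃H) ≈ -3.5
p-O₂N–C₆H₄–O⁻: pKₐ(p-nitrophenol) ≈ 7.2
OH⁻: pKₐ(H₂O) ≈ 15.7
NH₂⁻: pKₐ(NH₃) ≈ 38
Listed from poorest to best leaving group as asked.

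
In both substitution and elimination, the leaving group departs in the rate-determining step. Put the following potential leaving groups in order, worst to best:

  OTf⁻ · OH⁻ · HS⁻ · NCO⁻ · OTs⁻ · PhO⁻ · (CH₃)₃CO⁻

Leaving-group ability tracks the stability of the departed species; conjugate-acid pKₐ is the usual yardstick (lower pKₐ → better LG).
OTf⁻: pKₐ(CF₃SO₃H (triflic acid)) ≈ -14 — charge spread over three oxygens and a CF₃ group; the premier leaving group in synthesis
OTs⁻: pKₐ(p-CH₃C₆H₄SO₃H (TsOH)) ≈ -2.8 — resonance-delocalised arenesulfonate
NCO⁻: pKₐ(HOCN) ≈ 3.5 — resonance between N and O
HS⁻: pKₐ(H₂S) ≈ 7
PhO⁻: pKₐ(C₆H₅OH (phenol)) ≈ 10 — resonance into the ring helps, but still a poor LG
OH⁻: pKₐ(H₂O) ≈ 15.7 — strong base; essentially never leaves without prior activation
(CH₃)₃CO⁻: pKₐ(t-BuOH) ≈ 18
The question asks for worst first, so the sequence is read in increasing leaving-group ability.

(CH₃)₃CO⁻ < OH⁻ < PhO⁻ < HS⁻ < NCO⁻ < OTs⁻ < OTf⁻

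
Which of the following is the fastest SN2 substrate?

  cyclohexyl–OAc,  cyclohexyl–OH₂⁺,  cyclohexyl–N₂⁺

Identical carbon frameworks mean the comparison reduces to leaving-group quality.
Rank by basicity of the departing species: weakest base leaves most easily.
cyclohexyl–N₂⁺ loses N₂: no meaningful conjugate acid; N₂ departs as an exceptionally stable neutral molecule
cyclohexyl–OH₂⁺ loses H₂O: pKₐ(H₃O⁺) ≈ -1.7
cyclohexyl–OAc loses AcO⁻: pKₐ(CH₃COOH) ≈ 4.8

cyclohexyl–N₂⁺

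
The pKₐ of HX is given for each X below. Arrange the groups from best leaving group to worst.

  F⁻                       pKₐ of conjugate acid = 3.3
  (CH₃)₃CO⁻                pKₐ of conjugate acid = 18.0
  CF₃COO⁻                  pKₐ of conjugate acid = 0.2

Lower conjugate-acid pKₐ ⇒ weaker base ⇒ better leaving group.
Sorting by the given values: CF₃COO⁻ (0.2), F⁻ (3.3), (CH₃)₃CO⁻ (18.0).

CF₃COO⁻ > F⁻ > (CH₃)₃CO⁻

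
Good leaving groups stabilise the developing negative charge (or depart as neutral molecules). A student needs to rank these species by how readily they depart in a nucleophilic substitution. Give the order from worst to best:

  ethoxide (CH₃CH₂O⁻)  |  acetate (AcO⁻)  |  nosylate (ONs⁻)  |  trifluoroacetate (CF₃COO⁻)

nosylate (ONs⁻): pKₐ(p-O₂NC₆H₄SO₃H) ≈ -3.5 — p-nitro group further stabilises the sulfonate
trifluoroacetate (CF₃COO⁻): pKₐ(CF₃COOH) ≈ 0.2 — strongly electron-withdrawing CF₃ stabilises the carboxylate
acetate (AcO⁻): pKₐ(CH₃COOH) ≈ 4.8 — resonance-stabilised but still a weak base
ethoxide (CH₃CH₂O⁻): pKₐ(CH₃CH₂OH) ≈ 16
The question asks for worst first, so the sequence is read in increasing leaving-group ability.

ethoxide (CH₃CH₂O⁻) < acetate (AcO⁻) < trifluoroacetate (CF₃COO⁻) < nosylate (ONs⁻)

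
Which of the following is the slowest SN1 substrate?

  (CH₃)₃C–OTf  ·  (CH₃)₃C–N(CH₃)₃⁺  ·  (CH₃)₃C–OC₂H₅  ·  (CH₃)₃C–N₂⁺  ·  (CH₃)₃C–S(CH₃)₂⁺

(CH₃)₃C–OC₂H₅

Identical carbon frameworks mean the comparison reduces to leaving-group quality.
Rank by basicity of the departing species: weakest base leaves most easily.
(CH₃)₃C–N₂⁺ loses N₂: no meaningful conjugate acid; N₂ departs as an exceptionally stable neutral molecule
(CH₃)₃C–OTf loses OTf⁻: pKₐ(CF₃SO₃H (triflic acid)) ≈ -14
(CH₃)₃C–S(CH₃)₂⁺ loses SR'₂: pKₐ(R'₂SH⁺) ≈ -7
(CH₃)₃C–N(CH₃)₃⁺ loses NR'₃: pKₐ(R'₃NH⁺) ≈ 10.7
(CH₃)₃C–OC₂H₅ loses CH₃CH₂O⁻: pKₐ(CH₃CH₂OH) ≈ 16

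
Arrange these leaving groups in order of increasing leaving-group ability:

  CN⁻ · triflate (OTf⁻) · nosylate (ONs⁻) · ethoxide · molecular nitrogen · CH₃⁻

CH₃⁻ < ethoxide < CN⁻ < nosylate (ONs⁻) < triflate (OTf⁻) < molecular nitrogen

molecular nitrogen: no meaningful conjugate acid; N₂ departs as an exceptionally stable neutral molecule
triflate (OTf⁻): pKₐ(CF₃SO₃H (triflic acid)) ≈ -14 — charge spread over three oxygens and a CF₃ group; the premier leaving group in synthesis
nosylate (ONs⁻): pKₐ(p-O₂NC₆H₄SO₃H) ≈ -3.5 — p-nitro group further stabilises the sulfonate
CN⁻: pKₐ(HCN) ≈ 9.2
ethoxide: pKₐ(CH₃CH₂OH) ≈ 16 — strong base; alkoxides do not leave unassisted
CH₃⁻: pKₐ(CH₄) ≈ 48 — unstabilised carbanion; the worst conceivable leaving group
Listed from poorest to best leaving group as asked.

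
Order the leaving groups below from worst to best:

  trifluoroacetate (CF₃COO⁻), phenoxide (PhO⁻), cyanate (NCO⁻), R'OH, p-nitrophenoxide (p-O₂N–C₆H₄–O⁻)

phenoxide (PhO⁻) < p-nitrophenoxide (p-O₂N–C₆H₄–O⁻) < cyanate (NCO⁻) < trifluoroacetate (CF₃COO⁻) < R'OH

Rank by basicity of the departing species: weakest base leaves most easily.
R'OH: pKₐ(R'OH₂⁺) ≈ -2.4 — neutral; leaves from a protonated ether (an oxonium ion, R–O(H)R'⁺)
trifluoroacetate (CF₃COO⁻): pKₐ(CF₃COOH) ≈ 0.2 — strongly electron-withdrawing CF₃ stabilises the carboxylate
cyanate (NCO⁻): pKₐ(HOCN) ≈ 3.5 — resonance between N and O
p-nitrophenoxide (p-O₂N–C₆H₄–O⁻): pKₐ(p-nitrophenol) ≈ 7.2
phenoxide (PhO⁻): pKₐ(C₆H₅OH (phenol)) ≈ 10
The question asks for worst first, so the sequence is read in increasing leaving-group ability.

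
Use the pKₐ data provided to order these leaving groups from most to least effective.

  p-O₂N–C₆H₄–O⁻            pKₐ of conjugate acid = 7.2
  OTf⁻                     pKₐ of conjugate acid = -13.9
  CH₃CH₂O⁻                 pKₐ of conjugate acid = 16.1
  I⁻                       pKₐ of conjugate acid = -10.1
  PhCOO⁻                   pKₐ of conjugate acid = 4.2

OTf⁻ > I⁻ > PhCOO⁻ > p-O₂N–C₆H₄–O⁻ > CH₃CH₂O⁻

Lower conjugate-acid pKₐ ⇒ weaker base ⇒ better leaving group.
Sorting by the given values: OTf⁻ (-13.9), I⁻ (-10.1), PhCOO⁻ (4.2), p-O₂N–C₆H₄–O⁻ (7.2), CH₃CH₂O⁻ (16.1).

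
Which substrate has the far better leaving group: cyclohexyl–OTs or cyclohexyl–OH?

cyclohexyl–OTs

From cyclohexyl–OH the departing group would be OH⁻ (pKₐ(H₂O) ≈ 15.7). Strong base; essentially never leaves without prior activation.
From cyclohexyl–OTs the leaving group is OTs⁻ (pKₐ(p-CH₃C₆H₄SO₃H (TsOH)) ≈ -2.8). Resonance-delocalised arenesulfonate.
(In practice cyclohexyl–OTs is made from cyclohexyl–OH by treatment with TsCl / pyridine, converting the hydroxyl into a tosylate.)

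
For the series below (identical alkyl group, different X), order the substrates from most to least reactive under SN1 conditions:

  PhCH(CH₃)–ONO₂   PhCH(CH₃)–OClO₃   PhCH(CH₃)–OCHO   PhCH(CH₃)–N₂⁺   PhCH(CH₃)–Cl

PhCH(CH₃)–N₂⁺ > PhCH(CH₃)–OClO₃ > PhCH(CH₃)–Cl > PhCH(CH₃)–ONO₂ > PhCH(CH₃)–OCHO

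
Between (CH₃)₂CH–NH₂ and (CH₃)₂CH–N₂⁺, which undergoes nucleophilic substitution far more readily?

(CH₃)₂CH–N₂⁺

From (CH₃)₂CH–NH₂ the departing group would be NH₂⁻ (pKₐ(NH₃) ≈ 38). Extremely strong base; never a leaving group.
From (CH₃)₂CH–N₂⁺ the leaving group is N₂ (no meaningful conjugate acid; N₂ departs as an exceptionally stable neutral molecule).
(In practice (CH₃)₂CH–N₂⁺ is made from (CH₃)₂CH–NH₂ by diazotisation (NaNO₂ / HCl, 0 °C), generating a diazonium salt that expels N₂.)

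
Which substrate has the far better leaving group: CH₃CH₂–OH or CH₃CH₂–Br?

CH₃CH₂–Br

From CH₃CH₂–OH the departing group would be OH⁻ (pKₐ(H₂O) ≈ 15.7). Strong base; essentially never leaves without prior activation.
From CH₃CH₂–Br the leaving group is Br⁻ (pKₐ(HBr) ≈ -9). Weak base; good leaving group.
(In practice CH₃CH₂–Br is made from CH₃CH₂–OH by treatment with PBr₃, replacing the hydroxyl with bromide.)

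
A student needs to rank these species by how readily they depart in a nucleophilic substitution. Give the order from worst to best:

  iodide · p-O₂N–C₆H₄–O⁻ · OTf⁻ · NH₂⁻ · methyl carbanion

The more stable X⁻ (or X) is on its own — i.e. the weaker a base it is — the better a leaving group it makes.
OTf⁻: pKₐ(CF₃SO₃H (triflic acid)) ≈ -14 — charge spread over three oxygens and a CF₃ group; the premier leaving group in synthesis
iodide: pKₐ(HI) ≈ -10
p-O₂N–C₆H₄–O⁻: pKₐ(p-nitrophenol) ≈ 7.2 — nitro group delocalises the charge; the classic chromogenic LG
NH₂⁻: pKₐ(NH₃) ≈ 38
methyl carbanion: pKₐ(CH₄) ≈ 48 — unstabilised carbanion; the worst conceivable leaving group
Reversing gives the worst-to-best order requested.

methyl carbanion < NH₂⁻ < p-O₂N–C₆H₄–O⁻ < iodide < OTf⁻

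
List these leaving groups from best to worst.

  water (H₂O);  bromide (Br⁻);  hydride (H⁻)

bromide (Br⁻) > water (H₂O) > hydride (H⁻)

A good leaving group is a weak base: the lower the pKₐ of its conjugate acid, the more readily it departs.
bromide (Br⁻): pKₐ(HBr) ≈ -9 — weak base; good leaving group
water (H₂O): pKₐ(H₃O⁺) ≈ -1.7 — neutral; leaves from a protonated alcohol (R–OH₂⁺)
hydride (H⁻): pKₐ(H₂) ≈ 36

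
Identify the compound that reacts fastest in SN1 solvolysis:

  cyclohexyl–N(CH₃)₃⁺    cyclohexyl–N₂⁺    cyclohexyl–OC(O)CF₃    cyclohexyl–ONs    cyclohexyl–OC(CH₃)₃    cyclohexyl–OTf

Same R in every case — rank the leaving groups.
Leaving-group ability tracks the stability of the departed species; conjugate-acid pKₐ is the usual yardstick (lower pKₐ → better LG).
cyclohexyl–N₂⁺ loses N₂: no meaningful conjugate acid; N₂ departs as an exceptionally stable neutral molecule
cyclohexyl–OTf loses OTf⁻: pKₐ(CF₃SO₃H (triflic acid)) ≈ -14
cyclohexyl–ONs loses ONs⁻: pKₐ(p-O₂NC₆H₄SO₃H) ≈ -3.5
cyclohexyl–OC(O)CF₃ loses CF₃COO⁻: pKₐ(CF₃COOH) ≈ 0.2
cyclohexyl–N(CH₃)₃⁺ loses NR'₃: pKₐ(R'₃NH⁺) ≈ 10.7
cyclohexyl–OC(CH₃)₃ loses (CH₃)₃CO⁻: pKₐ(t-BuOH) ≈ 18

cyclohexyl–N₂⁺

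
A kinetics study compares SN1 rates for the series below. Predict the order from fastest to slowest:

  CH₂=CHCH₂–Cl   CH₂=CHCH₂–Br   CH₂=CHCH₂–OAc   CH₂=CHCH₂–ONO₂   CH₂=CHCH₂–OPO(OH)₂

The skeletons are identical, so relative rate is governed entirely by leaving-group ability.
A good leaving group is a weak base: the lower the pKₐ of its conjugate acid, the more readily it departs.
CH₂=CHCH₂–Br loses Br⁻: pKₐ(HBr) ≈ -9
CH₂=CHCH₂–Cl loses Cl⁻: pKₐ(HCl) ≈ -7
CH₂=CHCH₂–ONO₂ loses NO₃⁻: pKₐ(HNO₃) ≈ -1.3
CH₂=CHCH₂–OPO(OH)₂ loses H₂PO₄⁻: pKₐ(H₃PO₄) ≈ 2.1
CH₂=CHCH₂–OAc loses AcO⁻: pKₐ(CH₃COOH) ≈ 4.8

CH₂=CHCH₂–Br > CH₂=CHCH₂–Cl > CH₂=CHCH₂–ONO₂ > CH₂=CHCH₂–OPO(OH)₂ > CH₂=CHCH₂–OAc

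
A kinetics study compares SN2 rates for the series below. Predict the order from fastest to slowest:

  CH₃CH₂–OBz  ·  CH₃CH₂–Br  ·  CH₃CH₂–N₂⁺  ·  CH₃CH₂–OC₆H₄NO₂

CH₃CH₂–N₂⁺ > CH₃CH₂–Br > CH₃CH₂–OBz > CH₃CH₂–OC₆H₄NO₂

Identical carbon frameworks mean the comparison reduces to leaving-group quality.
The more stable X⁻ (or X) is on its own — i.e. the weaker a base it is — the better a leaving group it makes.
CH₃CH₂–N₂⁺ loses N₂: no meaningful conjugate acid; N₂ departs as an exceptionally stable neutral molecule
CH₃CH₂–Br loses Br⁻: pKₐ(HBr) ≈ -9
CH₃CH₂–OBz loses PhCOO⁻: pKₐ(C₆H₅COOH) ≈ 4.2
CH₃CH₂–OC₆H₄NO₂ loses p-O₂N–C₆H₄–O⁻: pKₐ(p-nitrophenol) ≈ 7.2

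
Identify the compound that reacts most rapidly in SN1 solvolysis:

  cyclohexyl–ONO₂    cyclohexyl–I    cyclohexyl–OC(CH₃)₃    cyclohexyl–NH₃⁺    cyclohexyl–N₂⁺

cyclohexyl–N₂⁺

Identical carbon frameworks mean the comparison reduces to leaving-group quality.
The more stable X⁻ (or X) is on its own — i.e. the weaker a base it is — the better a leaving group it makes.
cyclohexyl–N₂⁺ loses N₂: no meaningful conjugate acid; N₂ departs as an exceptionally stable neutral molecule
cyclohexyl–I loses I⁻: pKₐ(HI) ≈ -10
cyclohexyl–ONO₂ loses NO₃⁻: pKₐ(HNO₃) ≈ -1.3
cyclohexyl–NH₃⁺ loses NH₃: pKₐ(NH₄⁺) ≈ 9.2
cyclohexyl–OC(CH₃)₃ loses (CH₃)₃CO⁻: pKₐ(t-BuOH) ≈ 18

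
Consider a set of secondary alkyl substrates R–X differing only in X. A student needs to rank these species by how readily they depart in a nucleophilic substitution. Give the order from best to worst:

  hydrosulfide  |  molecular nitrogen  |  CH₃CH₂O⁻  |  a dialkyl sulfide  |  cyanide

molecular nitrogen > a dialkyl sulfide > hydrosulfide > cyanide > CH₃CH₂O⁻

Rank by basicity of the departing species: weakest base leaves most easily.
molecular nitrogen: no meaningful conjugate acid; N₂ departs as an exceptionally stable neutral molecule
a dialkyl sulfide: pKₐ(R'₂SH⁺) ≈ -7 — neutral; leaves from a sulfonium salt (R–SR'₂⁺)
hydrosulfide: pKₐ(H₂S) ≈ 7 — larger and more polarisable than the oxygen analogue
cyanide: pKₐ(HCN) ≈ 9.2
CH₃CH₂O⁻: pKₐ(CH₃CH₂OH) ≈ 16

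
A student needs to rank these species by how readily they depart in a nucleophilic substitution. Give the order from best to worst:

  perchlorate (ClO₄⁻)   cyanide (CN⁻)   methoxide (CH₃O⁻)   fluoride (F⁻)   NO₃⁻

Leaving-group ability tracks the stability of the departed species; conjugate-acid pKₐ is the usual yardstick (lower pKₐ → better LG).
perchlorate (ClO₄⁻): pKₐ(HClO₄) ≈ -10
NO₃⁻: pKₐ(HNO₃) ≈ -1.3
fluoride (F⁻): pKₐ(HF) ≈ 3.2
cyanide (CN⁻): pKₐ(HCN) ≈ 9.2
methoxide (CH₃O⁻): pKₐ(CH₃OH) ≈ 15.5

perchlorate (ClO₄⁻) > NO₃⁻ > fluoride (F⁻) > cyanide (CN⁻) > methoxide (CH₃O⁻)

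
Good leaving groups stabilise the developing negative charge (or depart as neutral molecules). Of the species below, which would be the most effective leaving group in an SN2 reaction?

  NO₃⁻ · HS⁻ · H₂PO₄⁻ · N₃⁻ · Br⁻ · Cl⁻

Br⁻

Leaving-group ability tracks the stability of the departed species; conjugate-acid pKₐ is the usual yardstick (lower pKₐ → better LG).
Br⁻: pKₐ(HBr) ≈ -9
Cl⁻: pKₐ(HCl) ≈ -7
NO₃⁻: pKₐ(HNO₃) ≈ -1.3
H₂PO₄⁻: pKₐ(H₃PO₄) ≈ 2.1
N₃⁻: pKₐ(HN₃) ≈ 4.7
HS⁻: pKₐ(H₂S) ≈ 7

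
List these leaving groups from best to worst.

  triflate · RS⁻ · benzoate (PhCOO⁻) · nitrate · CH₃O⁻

triflate > nitrate > benzoate (PhCOO⁻) > RS⁻ > CH₃O⁻

triflate: pKₐ(CF₃SO₃H (triflic acid)) ≈ -14
nitrate: pKₐ(HNO₃) ≈ -1.3 — resonance-delocalised over three oxygens
benzoate (PhCOO⁻): pKₐ(C₆H₅COOH) ≈ 4.2 — aryl carboxylate
RS⁻: pKₐ(RSH (a thiol)) ≈ 10.5 — moderately basic; rarely leaves without activation
CH₃O⁻: pKₐ(CH₃OH) ≈ 15.5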